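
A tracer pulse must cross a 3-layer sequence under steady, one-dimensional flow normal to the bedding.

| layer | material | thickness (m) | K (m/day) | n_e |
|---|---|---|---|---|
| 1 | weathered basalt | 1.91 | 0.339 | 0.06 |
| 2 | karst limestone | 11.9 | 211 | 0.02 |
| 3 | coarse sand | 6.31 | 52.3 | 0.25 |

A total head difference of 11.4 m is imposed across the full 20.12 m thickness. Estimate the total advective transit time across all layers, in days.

With flow normal to the layers, continuity requires the same specific discharge q through every layer.
Σ(b_i/K_i) = 1.91/0.339 + 11.9/211 + 6.31/52.3 = 5.811 d.
q = Δh / Σ(b_i/K_i) = 11.4 / 5.811 = 1.962 m/day.
In each layer the seepage velocity is v_i = q/n_i, so the layer transit time is t_i = b_i·n_i / q:
  layer 1 (weathered basalt): t_1 = 1.91 × 0.06 / 1.962 = 0.05842 d
  layer 2 (karst limestone): t_2 = 11.9 × 0.02 / 1.962 = 0.1213 d
  layer 3 (coarse sand): t_3 = 6.31 × 0.25 / 1.962 = 0.8041 d
Total t = Σ t_i = 0.9839 days.

0.984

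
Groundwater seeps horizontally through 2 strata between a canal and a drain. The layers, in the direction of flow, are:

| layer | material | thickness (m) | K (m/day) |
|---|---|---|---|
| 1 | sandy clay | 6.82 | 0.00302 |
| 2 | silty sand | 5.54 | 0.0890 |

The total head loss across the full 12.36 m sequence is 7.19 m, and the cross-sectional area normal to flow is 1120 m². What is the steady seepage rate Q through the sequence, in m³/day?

3.47

Flow is perpendicular to layering, so the layers act in series and the equivalent K is the thickness-weighted harmonic mean.
Total thickness L = 6.82 + 5.54 = 12.36 m.
Σ(b_i/K_i) = 6.82/0.00302 + 5.54/0.0890 = 2321 d.
K_eq = L / Σ(b_i/K_i) = 12.36 / 2321 = 0.005326 m/day.
Q = K_eq · A · (Δh/L) = 0.005326 × 1120 × (7.19/12.36) = 3.470 m³/day.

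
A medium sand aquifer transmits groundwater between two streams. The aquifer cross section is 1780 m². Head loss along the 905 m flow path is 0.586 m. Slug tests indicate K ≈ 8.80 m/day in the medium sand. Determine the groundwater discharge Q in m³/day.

10.1

Hydraulic gradient i = Δh / L = 0.586 / 905 = 0.0006475.
Darcy's law: Q = K · A · i = 8.800 × 1780 × 0.0006475 = 10.14 m³/day.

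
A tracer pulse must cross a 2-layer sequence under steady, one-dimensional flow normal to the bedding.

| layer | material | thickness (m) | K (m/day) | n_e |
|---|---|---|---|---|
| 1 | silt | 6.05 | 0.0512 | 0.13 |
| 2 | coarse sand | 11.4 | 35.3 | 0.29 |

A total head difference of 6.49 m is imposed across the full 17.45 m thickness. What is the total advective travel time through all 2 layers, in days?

74.7

With flow normal to the layers, continuity requires the same specific discharge q through every layer.
Σ(b_i/K_i) = 6.05/0.0512 + 11.4/35.3 = 118.5 d.
q = Δh / Σ(b_i/K_i) = 6.49 / 118.5 = 0.05477 m/day.
In each layer the seepage velocity is v_i = q/n_i, so the layer transit time is t_i = b_i·n_i / q:
  layer 1 (silt): t_1 = 6.05 × 0.13 / 0.05477 = 14.36 d
  layer 2 (coarse sand): t_2 = 11.4 × 0.29 / 0.05477 = 60.36 d
Total t = Σ t_i = 74.72 days.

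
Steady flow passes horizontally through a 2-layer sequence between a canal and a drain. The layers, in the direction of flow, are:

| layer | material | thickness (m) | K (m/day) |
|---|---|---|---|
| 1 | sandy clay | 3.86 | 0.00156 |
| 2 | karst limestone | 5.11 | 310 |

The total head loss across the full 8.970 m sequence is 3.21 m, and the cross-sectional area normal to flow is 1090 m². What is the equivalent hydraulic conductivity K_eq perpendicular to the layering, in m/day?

Flow is perpendicular to layering, so the layers act in series and the equivalent K is the thickness-weighted harmonic mean.
Total thickness L = 3.86 + 5.11 = 8.970 m.
Σ(b_i/K_i) = 3.86/0.00156 + 5.11/310 = 2474 d.
K_eq = L / Σ(b_i/K_i) = 8.970 / 2474 = 0.003625 m/day.

0.00363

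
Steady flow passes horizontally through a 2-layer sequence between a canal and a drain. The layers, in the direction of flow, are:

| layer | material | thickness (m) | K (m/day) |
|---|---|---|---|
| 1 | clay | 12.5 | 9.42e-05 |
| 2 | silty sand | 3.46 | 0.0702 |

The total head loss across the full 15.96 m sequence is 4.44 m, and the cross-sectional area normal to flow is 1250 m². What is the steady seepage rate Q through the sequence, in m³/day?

Flow is perpendicular to layering, so the layers act in series and the equivalent K is the thickness-weighted harmonic mean.
Total thickness L = 12.5 + 3.46 = 15.96 m.
Σ(b_i/K_i) = 12.5/9.42e-05 + 3.46/0.0702 = 1.327e+05 d.
K_eq = L / Σ(b_i/K_i) = 15.96 / 1.327e+05 = 0.0001202 m/day.
Q = K_eq · A · (Δh/L) = 0.0001202 × 1250 × (4.44/15.96) = 0.04181 m³/day.

0.0418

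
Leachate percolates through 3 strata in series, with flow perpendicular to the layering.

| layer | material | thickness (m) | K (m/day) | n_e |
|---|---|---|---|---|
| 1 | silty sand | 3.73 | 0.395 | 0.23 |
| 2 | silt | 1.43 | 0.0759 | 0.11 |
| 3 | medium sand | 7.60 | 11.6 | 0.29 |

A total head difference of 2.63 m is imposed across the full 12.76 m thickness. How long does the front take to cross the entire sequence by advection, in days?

35.4

With flow normal to the layers, continuity requires the same specific discharge q through every layer.
Σ(b_i/K_i) = 3.73/0.395 + 1.43/0.0759 + 7.60/11.6 = 28.94 d.
q = Δh / Σ(b_i/K_i) = 2.63 / 28.94 = 0.09088 m/day.
In each layer the seepage velocity is v_i = q/n_i, so the layer transit time is t_i = b_i·n_i / q:
  layer 1 (silty sand): t_1 = 3.73 × 0.23 / 0.09088 = 9.440 d
  layer 2 (silt): t_2 = 1.43 × 0.11 / 0.09088 = 1.731 d
  layer 3 (medium sand): t_3 = 7.60 × 0.29 / 0.09088 = 24.25 d
Total t = Σ t_i = 35.42 days.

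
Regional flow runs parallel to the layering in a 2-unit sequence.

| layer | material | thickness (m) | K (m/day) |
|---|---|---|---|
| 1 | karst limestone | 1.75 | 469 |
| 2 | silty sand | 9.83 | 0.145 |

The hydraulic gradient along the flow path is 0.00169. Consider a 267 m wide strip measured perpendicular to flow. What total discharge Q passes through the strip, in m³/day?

Flow is parallel to layering, so each bed carries its own Darcy discharge and the transmissivities add.
Σ(K_i·b_i) = 469×1.75 + 0.145×9.83 = 822.2 m²/day.
Hydraulic gradient i = 0.00169.
Q = Σ(K_i·b_i) · W · i = 822.2 × 267 × 0.001690 = 371.0 m³/day.

371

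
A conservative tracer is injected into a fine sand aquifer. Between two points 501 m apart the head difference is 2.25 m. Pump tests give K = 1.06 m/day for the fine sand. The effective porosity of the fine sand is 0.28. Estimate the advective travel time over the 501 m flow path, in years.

Hydraulic gradient i = Δh / L = 2.25 / 501 = 0.004491.
Darcy flux q = K · i = 1.060 × 0.004491 = 0.004760 m/day.
Seepage velocity v = q / n_e = 0.004760 / 0.28 = 0.01700 m/day.
Travel time t = L / v = 501 / 0.01700 = 29468 days = 80.68 years.

80.7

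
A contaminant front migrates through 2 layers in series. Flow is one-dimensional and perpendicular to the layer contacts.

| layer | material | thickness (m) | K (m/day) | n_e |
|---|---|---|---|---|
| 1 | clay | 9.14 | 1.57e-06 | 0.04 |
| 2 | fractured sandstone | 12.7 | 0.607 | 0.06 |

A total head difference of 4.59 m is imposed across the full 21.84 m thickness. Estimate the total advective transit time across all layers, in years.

With flow normal to the layers, continuity requires the same specific discharge q through every layer.
Σ(b_i/K_i) = 9.14/1.57e-06 + 12.7/0.607 = 5.822e+06 d.
q = Δh / Σ(b_i/K_i) = 4.59 / 5.822e+06 = 7.884e-07 m/day.
In each layer the seepage velocity is v_i = q/n_i, so the layer transit time is t_i = b_i·n_i / q:
  layer 1 (clay): t_1 = 9.14 × 0.04 / 7.884e-07 = 4.637e+05 d
  layer 2 (fractured sandstone): t_2 = 12.7 × 0.06 / 7.884e-07 = 9.665e+05 d
Total t = Σ t_i = 1.430e+06 days = 3916 years.

3920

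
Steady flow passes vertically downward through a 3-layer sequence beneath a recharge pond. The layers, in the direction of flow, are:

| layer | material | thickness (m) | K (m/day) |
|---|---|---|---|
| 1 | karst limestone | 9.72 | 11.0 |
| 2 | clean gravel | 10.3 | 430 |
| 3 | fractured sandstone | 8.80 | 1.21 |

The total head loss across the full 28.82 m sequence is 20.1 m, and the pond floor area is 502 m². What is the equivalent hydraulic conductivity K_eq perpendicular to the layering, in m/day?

Flow is perpendicular to layering, so the layers act in series and the equivalent K is the thickness-weighted harmonic mean.
Total thickness L = 9.72 + 10.3 + 8.80 = 28.82 m.
Σ(b_i/K_i) = 9.72/11.0 + 10.3/430 + 8.80/1.21 = 8.180 d.
K_eq = L / Σ(b_i/K_i) = 28.82 / 8.180 = 3.523 m/day.

3.52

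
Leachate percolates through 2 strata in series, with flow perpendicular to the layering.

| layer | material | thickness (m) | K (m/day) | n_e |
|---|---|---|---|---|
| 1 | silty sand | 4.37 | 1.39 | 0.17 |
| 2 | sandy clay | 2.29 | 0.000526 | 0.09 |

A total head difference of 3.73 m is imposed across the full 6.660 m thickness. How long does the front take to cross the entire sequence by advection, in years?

With flow normal to the layers, continuity requires the same specific discharge q through every layer.
Σ(b_i/K_i) = 4.37/1.39 + 2.29/0.000526 = 4357 d.
q = Δh / Σ(b_i/K_i) = 3.73 / 4357 = 0.0008561 m/day.
In each layer the seepage velocity is v_i = q/n_i, so the layer transit time is t_i = b_i·n_i / q:
  layer 1 (silty sand): t_1 = 4.37 × 0.17 / 0.0008561 = 867.7 d
  layer 2 (sandy clay): t_2 = 2.29 × 0.09 / 0.0008561 = 240.7 d
Total t = Σ t_i = 1108 days = 3.035 years.

3.03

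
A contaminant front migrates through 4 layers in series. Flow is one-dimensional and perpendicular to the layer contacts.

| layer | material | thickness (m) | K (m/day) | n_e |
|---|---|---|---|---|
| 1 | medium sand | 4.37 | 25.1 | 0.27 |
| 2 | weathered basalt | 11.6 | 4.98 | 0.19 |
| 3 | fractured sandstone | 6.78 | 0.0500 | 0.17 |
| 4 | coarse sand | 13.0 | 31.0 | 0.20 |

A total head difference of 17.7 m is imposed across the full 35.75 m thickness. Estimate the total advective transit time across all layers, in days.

55.9

With flow normal to the layers, continuity requires the same specific discharge q through every layer.
Σ(b_i/K_i) = 4.37/25.1 + 11.6/4.98 + 6.78/0.0500 + 13.0/31.0 = 138.5 d.
q = Δh / Σ(b_i/K_i) = 17.7 / 138.5 = 0.1278 m/day.
In each layer the seepage velocity is v_i = q/n_i, so the layer transit time is t_i = b_i·n_i / q:
  layer 1 (medium sand): t_1 = 4.37 × 0.27 / 0.1278 = 9.234 d
  layer 2 (weathered basalt): t_2 = 11.6 × 0.19 / 0.1278 = 17.25 d
  layer 3 (fractured sandstone): t_3 = 6.78 × 0.17 / 0.1278 = 9.020 d
  layer 4 (coarse sand): t_4 = 13.0 × 0.20 / 0.1278 = 20.35 d
Total t = Σ t_i = 55.85 days.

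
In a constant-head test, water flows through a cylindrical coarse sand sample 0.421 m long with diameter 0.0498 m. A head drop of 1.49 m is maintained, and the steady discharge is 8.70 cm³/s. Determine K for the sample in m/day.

109

Cross-sectional area A = π·(d/2)² = π × (0.0498/2)² = 0.001948 m².
Convert discharge: 8.70 cm³/s = 8.700e-06 m³/s.
Darcy's law rearranged: K = Q·L / (A·Δh) = 8.700e-06 × 0.421 / (0.001948 × 1.49) = 0.001262 m/s = 109.0 m/day.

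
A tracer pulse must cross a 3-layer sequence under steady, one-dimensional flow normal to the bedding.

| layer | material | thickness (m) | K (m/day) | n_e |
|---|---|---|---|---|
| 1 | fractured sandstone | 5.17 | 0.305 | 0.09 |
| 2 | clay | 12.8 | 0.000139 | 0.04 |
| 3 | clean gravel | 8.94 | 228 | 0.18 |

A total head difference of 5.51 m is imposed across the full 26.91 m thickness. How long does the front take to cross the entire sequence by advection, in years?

118

With flow normal to the layers, continuity requires the same specific discharge q through every layer.
Σ(b_i/K_i) = 5.17/0.305 + 12.8/0.000139 + 8.94/228 = 92103 d.
q = Δh / Σ(b_i/K_i) = 5.51 / 92103 = 5.982e-05 m/day.
In each layer the seepage velocity is v_i = q/n_i, so the layer transit time is t_i = b_i·n_i / q:
  layer 1 (fractured sandstone): t_1 = 5.17 × 0.09 / 5.982e-05 = 7778 d
  layer 2 (clay): t_2 = 12.8 × 0.04 / 5.982e-05 = 8558 d
  layer 3 (clean gravel): t_3 = 8.94 × 0.18 / 5.982e-05 = 26899 d
Total t = Σ t_i = 43235 days = 118.4 years.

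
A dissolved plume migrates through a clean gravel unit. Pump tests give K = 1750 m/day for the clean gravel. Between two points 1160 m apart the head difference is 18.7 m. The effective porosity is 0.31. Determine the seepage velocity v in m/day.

91.0

Hydraulic gradient i = Δh / L = 18.7 / 1160 = 0.01612.
Darcy flux q = K · i = 1750 × 0.01612 = 28.21 m/day.
Seepage velocity v = q / n_e = 28.21 / 0.31 = 91.00 m/day.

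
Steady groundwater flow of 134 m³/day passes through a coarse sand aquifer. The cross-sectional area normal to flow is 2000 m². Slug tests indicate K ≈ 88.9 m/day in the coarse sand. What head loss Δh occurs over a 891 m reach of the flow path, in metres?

From Q = K·A·i, i = Q / (K·A) = 134 / (88.90 × 2000) = 0.0007537.
Head loss Δh = i · L = 0.0007537 × 891 = 0.6715 m.

0.672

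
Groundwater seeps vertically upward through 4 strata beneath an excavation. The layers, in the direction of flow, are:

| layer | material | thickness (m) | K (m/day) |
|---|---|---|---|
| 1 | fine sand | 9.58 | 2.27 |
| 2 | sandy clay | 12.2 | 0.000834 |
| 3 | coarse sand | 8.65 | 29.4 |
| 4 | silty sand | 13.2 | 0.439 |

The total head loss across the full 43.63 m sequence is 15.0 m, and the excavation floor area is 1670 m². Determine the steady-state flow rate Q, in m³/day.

1.71

Flow is perpendicular to layering, so the layers act in series and the equivalent K is the thickness-weighted harmonic mean.
Total thickness L = 9.58 + 12.2 + 8.65 + 13.2 = 43.63 m.
Σ(b_i/K_i) = 9.58/2.27 + 12.2/0.000834 + 8.65/29.4 + 13.2/0.439 = 14663 d.
K_eq = L / Σ(b_i/K_i) = 43.63 / 14663 = 0.002976 m/day.
Q = K_eq · A · (Δh/L) = 0.002976 × 1670 × (15.0/43.63) = 1.708 m³/day.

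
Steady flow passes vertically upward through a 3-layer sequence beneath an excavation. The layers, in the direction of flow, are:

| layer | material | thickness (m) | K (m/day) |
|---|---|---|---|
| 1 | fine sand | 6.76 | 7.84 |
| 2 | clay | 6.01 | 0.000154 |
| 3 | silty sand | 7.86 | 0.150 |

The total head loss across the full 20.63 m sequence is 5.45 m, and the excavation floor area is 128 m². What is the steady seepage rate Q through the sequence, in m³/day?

0.0179

Flow is perpendicular to layering, so the layers act in series and the equivalent K is the thickness-weighted harmonic mean.
Total thickness L = 6.76 + 6.01 + 7.86 = 20.63 m.
Σ(b_i/K_i) = 6.76/7.84 + 6.01/0.000154 + 7.86/0.150 = 39079 d.
K_eq = L / Σ(b_i/K_i) = 20.63 / 39079 = 0.0005279 m/day.
Q = K_eq · A · (Δh/L) = 0.0005279 × 128 × (5.45/20.63) = 0.01785 m³/day.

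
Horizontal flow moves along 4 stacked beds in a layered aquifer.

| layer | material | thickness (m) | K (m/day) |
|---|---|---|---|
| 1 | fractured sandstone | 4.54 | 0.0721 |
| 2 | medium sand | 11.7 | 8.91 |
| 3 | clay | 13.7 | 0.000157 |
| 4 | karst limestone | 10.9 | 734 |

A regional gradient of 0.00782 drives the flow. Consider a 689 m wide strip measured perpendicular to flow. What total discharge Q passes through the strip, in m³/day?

43700

Flow is parallel to layering, so each bed carries its own Darcy discharge and the transmissivities add.
Σ(K_i·b_i) = 0.0721×4.54 + 8.91×11.7 + 0.000157×13.7 + 734×10.9 = 8105 m²/day.
Hydraulic gradient i = 0.00782.
Q = Σ(K_i·b_i) · W · i = 8105 × 689 × 0.007820 = 43671 m³/day.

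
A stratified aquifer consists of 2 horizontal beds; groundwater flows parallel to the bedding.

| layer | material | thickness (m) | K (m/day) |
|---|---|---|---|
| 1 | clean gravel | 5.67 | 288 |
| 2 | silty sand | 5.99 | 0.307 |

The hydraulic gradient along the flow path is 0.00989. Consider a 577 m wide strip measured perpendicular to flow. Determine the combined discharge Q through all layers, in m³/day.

Flow is parallel to layering, so each bed carries its own Darcy discharge and the transmissivities add.
Σ(K_i·b_i) = 288×5.67 + 0.307×5.99 = 1635 m²/day.
Hydraulic gradient i = 0.00989.
Q = Σ(K_i·b_i) · W · i = 1635 × 577 × 0.009890 = 9329 m³/day.

9330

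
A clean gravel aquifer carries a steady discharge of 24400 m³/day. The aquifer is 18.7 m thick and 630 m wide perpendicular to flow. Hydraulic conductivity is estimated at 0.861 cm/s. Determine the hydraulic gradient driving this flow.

0.00278

Convert K: 0.861 cm/s × 864 = 743.9 m/day.
Cross-sectional area A = 630 × 18.7 = 11781 m².
From Q = K·A·i, i = Q / (K·A) = 24400 / (743.9 × 11781) = 0.002784.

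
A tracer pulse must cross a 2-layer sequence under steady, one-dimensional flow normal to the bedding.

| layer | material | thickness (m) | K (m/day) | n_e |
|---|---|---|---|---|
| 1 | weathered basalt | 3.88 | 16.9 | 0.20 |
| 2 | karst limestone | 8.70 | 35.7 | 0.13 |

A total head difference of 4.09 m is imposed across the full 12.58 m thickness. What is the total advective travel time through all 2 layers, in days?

0.221

With flow normal to the layers, continuity requires the same specific discharge q through every layer.
Σ(b_i/K_i) = 3.88/16.9 + 8.70/35.7 = 0.4733 d.
q = Δh / Σ(b_i/K_i) = 4.09 / 0.4733 = 8.642 m/day.
In each layer the seepage velocity is v_i = q/n_i, so the layer transit time is t_i = b_i·n_i / q:
  layer 1 (weathered basalt): t_1 = 3.88 × 0.20 / 8.642 = 0.08980 d
  layer 2 (karst limestone): t_2 = 8.70 × 0.13 / 8.642 = 0.1309 d
Total t = Σ t_i = 0.2207 days.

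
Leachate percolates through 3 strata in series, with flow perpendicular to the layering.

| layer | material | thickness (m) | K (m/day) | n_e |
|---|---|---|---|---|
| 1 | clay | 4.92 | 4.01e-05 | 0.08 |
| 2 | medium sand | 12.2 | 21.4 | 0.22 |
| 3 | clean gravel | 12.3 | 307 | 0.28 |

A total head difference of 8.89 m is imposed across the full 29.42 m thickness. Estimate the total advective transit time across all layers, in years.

246

With flow normal to the layers, continuity requires the same specific discharge q through every layer.
Σ(b_i/K_i) = 4.92/4.01e-05 + 12.2/21.4 + 12.3/307 = 1.227e+05 d.
q = Δh / Σ(b_i/K_i) = 8.89 / 1.227e+05 = 7.246e-05 m/day.
In each layer the seepage velocity is v_i = q/n_i, so the layer transit time is t_i = b_i·n_i / q:
  layer 1 (clay): t_1 = 4.92 × 0.08 / 7.246e-05 = 5432 d
  layer 2 (medium sand): t_2 = 12.2 × 0.22 / 7.246e-05 = 37043 d
  layer 3 (clean gravel): t_3 = 12.3 × 0.28 / 7.246e-05 = 47532 d
Total t = Σ t_i = 90007 days = 246.4 years.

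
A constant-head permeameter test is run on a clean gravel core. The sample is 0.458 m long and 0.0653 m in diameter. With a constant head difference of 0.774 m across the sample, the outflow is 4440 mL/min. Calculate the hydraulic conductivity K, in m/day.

Cross-sectional area A = π·(d/2)² = π × (0.0653/2)² = 0.003349 m².
Convert discharge: 4440 mL/min = 7.400e-05 m³/s.
Darcy's law rearranged: K = Q·L / (A·Δh) = 7.400e-05 × 0.458 / (0.003349 × 0.774) = 0.01307 m/s = 1130 m/day.

1130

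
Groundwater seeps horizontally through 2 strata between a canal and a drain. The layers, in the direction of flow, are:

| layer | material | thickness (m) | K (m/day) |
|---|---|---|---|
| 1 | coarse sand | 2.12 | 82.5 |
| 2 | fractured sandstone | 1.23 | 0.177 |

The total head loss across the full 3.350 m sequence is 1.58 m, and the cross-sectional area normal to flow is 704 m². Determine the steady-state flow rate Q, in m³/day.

159

Flow is perpendicular to layering, so the layers act in series and the equivalent K is the thickness-weighted harmonic mean.
Total thickness L = 2.12 + 1.23 = 3.350 m.
Σ(b_i/K_i) = 2.12/82.5 + 1.23/0.177 = 6.975 d.
K_eq = L / Σ(b_i/K_i) = 3.350 / 6.975 = 0.4803 m/day.
Q = K_eq · A · (Δh/L) = 0.4803 × 704 × (1.58/3.350) = 159.5 m³/day.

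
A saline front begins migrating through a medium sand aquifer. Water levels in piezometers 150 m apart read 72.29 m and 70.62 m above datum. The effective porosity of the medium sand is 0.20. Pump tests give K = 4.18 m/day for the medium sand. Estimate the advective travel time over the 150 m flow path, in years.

1.76

Hydraulic gradient i = (72.29 − 70.62) / 150 = 1.67 / 150 = 0.01113.
Darcy flux q = K · i = 4.180 × 0.01113 = 0.04654 m/day.
Seepage velocity v = q / n_e = 0.04654 / 0.20 = 0.2327 m/day.
Travel time t = L / v = 150 / 0.2327 = 644.6 days = 1.765 years.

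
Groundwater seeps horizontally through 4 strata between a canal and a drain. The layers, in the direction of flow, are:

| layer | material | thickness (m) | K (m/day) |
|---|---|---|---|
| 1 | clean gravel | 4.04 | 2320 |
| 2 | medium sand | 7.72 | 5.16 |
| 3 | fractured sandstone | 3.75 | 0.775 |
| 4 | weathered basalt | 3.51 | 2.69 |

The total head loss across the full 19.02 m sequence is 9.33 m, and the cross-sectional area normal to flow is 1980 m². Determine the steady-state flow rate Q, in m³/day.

2420

Flow is perpendicular to layering, so the layers act in series and the equivalent K is the thickness-weighted harmonic mean.
Total thickness L = 4.04 + 7.72 + 3.75 + 3.51 = 19.02 m.
Σ(b_i/K_i) = 4.04/2320 + 7.72/5.16 + 3.75/0.775 + 3.51/2.69 = 7.641 d.
K_eq = L / Σ(b_i/K_i) = 19.02 / 7.641 = 2.489 m/day.
Q = K_eq · A · (Δh/L) = 2.489 × 1980 × (9.33/19.02) = 2418 m³/day.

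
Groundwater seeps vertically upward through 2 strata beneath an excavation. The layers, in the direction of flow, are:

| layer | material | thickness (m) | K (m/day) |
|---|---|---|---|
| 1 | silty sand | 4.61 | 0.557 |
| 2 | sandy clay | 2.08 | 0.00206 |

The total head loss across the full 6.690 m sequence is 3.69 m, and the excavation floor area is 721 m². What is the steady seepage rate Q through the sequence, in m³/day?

2.61

Flow is perpendicular to layering, so the layers act in series and the equivalent K is the thickness-weighted harmonic mean.
Total thickness L = 4.61 + 2.08 = 6.690 m.
Σ(b_i/K_i) = 4.61/0.557 + 2.08/0.00206 = 1018 d.
K_eq = L / Σ(b_i/K_i) = 6.690 / 1018 = 0.006572 m/day.
Q = K_eq · A · (Δh/L) = 0.006572 × 721 × (3.69/6.690) = 2.613 m³/day.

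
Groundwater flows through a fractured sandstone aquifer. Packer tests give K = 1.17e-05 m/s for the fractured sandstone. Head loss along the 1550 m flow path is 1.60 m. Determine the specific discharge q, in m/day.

0.00104

Convert K: 1.17e-05 m/s × 86400 = 1.011 m/day.
Hydraulic gradient i = Δh / L = 1.60 / 1550 = 0.001032.
Specific discharge q = K · i = 1.011 × 0.001032 = 0.001043 m/day.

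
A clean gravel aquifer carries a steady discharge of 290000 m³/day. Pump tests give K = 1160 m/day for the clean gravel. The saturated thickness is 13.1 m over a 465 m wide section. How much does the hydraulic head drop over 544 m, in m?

22.3

Cross-sectional area A = 465 × 13.1 = 6092 m².
From Q = K·A·i, i = Q / (K·A) = 290000 / (1160 × 6092) = 0.04104.
Head loss Δh = i · L = 0.04104 × 544 = 22.33 m.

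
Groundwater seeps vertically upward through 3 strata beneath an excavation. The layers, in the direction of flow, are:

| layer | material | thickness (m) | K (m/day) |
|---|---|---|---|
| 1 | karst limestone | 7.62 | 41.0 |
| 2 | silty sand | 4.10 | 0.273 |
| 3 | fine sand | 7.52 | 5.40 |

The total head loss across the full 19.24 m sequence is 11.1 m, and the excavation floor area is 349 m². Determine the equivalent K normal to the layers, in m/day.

1.16

Flow is perpendicular to layering, so the layers act in series and the equivalent K is the thickness-weighted harmonic mean.
Total thickness L = 7.62 + 4.10 + 7.52 = 19.24 m.
Σ(b_i/K_i) = 7.62/41.0 + 4.10/0.273 + 7.52/5.40 = 16.60 d.
K_eq = L / Σ(b_i/K_i) = 19.24 / 16.60 = 1.159 m/day.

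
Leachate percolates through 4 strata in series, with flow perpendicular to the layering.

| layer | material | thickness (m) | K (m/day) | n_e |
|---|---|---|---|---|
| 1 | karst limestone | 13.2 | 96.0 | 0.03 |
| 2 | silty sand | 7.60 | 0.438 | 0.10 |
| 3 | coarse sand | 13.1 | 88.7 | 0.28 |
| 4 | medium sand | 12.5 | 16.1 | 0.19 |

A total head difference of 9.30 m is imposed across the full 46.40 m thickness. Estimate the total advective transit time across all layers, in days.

With flow normal to the layers, continuity requires the same specific discharge q through every layer.
Σ(b_i/K_i) = 13.2/96.0 + 7.60/0.438 + 13.1/88.7 + 12.5/16.1 = 18.41 d.
q = Δh / Σ(b_i/K_i) = 9.30 / 18.41 = 0.5051 m/day.
In each layer the seepage velocity is v_i = q/n_i, so the layer transit time is t_i = b_i·n_i / q:
  layer 1 (karst limestone): t_1 = 13.2 × 0.03 / 0.5051 = 0.7840 d
  layer 2 (silty sand): t_2 = 7.60 × 0.10 / 0.5051 = 1.505 d
  layer 3 (coarse sand): t_3 = 13.1 × 0.28 / 0.5051 = 7.262 d
  layer 4 (medium sand): t_4 = 12.5 × 0.19 / 0.5051 = 4.702 d
Total t = Σ t_i = 14.25 days.

14.3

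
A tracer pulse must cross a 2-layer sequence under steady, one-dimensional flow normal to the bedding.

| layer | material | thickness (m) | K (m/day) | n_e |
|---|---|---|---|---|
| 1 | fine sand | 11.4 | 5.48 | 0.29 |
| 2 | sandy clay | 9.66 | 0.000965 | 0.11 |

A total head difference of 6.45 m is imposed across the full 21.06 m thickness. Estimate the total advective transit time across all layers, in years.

With flow normal to the layers, continuity requires the same specific discharge q through every layer.
Σ(b_i/K_i) = 11.4/5.48 + 9.66/0.000965 = 10012 d.
q = Δh / Σ(b_i/K_i) = 6.45 / 10012 = 0.0006442 m/day.
In each layer the seepage velocity is v_i = q/n_i, so the layer transit time is t_i = b_i·n_i / q:
  layer 1 (fine sand): t_1 = 11.4 × 0.29 / 0.0006442 = 5132 d
  layer 2 (sandy clay): t_2 = 9.66 × 0.11 / 0.0006442 = 1649 d
Total t = Σ t_i = 6781 days = 18.57 years.

18.6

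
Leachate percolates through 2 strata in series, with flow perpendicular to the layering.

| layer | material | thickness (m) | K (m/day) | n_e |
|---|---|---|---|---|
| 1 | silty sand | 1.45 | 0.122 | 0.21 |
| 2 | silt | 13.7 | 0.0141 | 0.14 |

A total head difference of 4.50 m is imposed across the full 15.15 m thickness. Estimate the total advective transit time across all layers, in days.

486

With flow normal to the layers, continuity requires the same specific discharge q through every layer.
Σ(b_i/K_i) = 1.45/0.122 + 13.7/0.0141 = 983.5 d.
q = Δh / Σ(b_i/K_i) = 4.50 / 983.5 = 0.004575 m/day.
In each layer the seepage velocity is v_i = q/n_i, so the layer transit time is t_i = b_i·n_i / q:
  layer 1 (silty sand): t_1 = 1.45 × 0.21 / 0.004575 = 66.55 d
  layer 2 (silt): t_2 = 13.7 × 0.14 / 0.004575 = 419.2 d
Total t = Σ t_i = 485.7 days.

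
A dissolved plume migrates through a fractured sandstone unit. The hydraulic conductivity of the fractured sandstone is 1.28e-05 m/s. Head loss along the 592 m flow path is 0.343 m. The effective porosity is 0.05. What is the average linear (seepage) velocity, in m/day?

0.0128

Convert K: 1.28e-05 m/s × 86400 = 1.106 m/day.
Hydraulic gradient i = Δh / L = 0.343 / 592 = 0.0005794.
Darcy flux q = K · i = 1.106 × 0.0005794 = 0.0006408 m/day.
Seepage velocity v = q / n_e = 0.0006408 / 0.05 = 0.01282 m/day.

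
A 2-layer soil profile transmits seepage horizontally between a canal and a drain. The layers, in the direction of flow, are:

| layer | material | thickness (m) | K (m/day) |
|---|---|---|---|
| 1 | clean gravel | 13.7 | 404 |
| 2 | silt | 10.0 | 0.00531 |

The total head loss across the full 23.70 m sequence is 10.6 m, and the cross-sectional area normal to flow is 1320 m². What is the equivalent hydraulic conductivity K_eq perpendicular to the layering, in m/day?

Flow is perpendicular to layering, so the layers act in series and the equivalent K is the thickness-weighted harmonic mean.
Total thickness L = 13.7 + 10.0 = 23.70 m.
Σ(b_i/K_i) = 13.7/404 + 10.0/0.00531 = 1883 d.
K_eq = L / Σ(b_i/K_i) = 23.70 / 1883 = 0.01258 m/day.

0.0126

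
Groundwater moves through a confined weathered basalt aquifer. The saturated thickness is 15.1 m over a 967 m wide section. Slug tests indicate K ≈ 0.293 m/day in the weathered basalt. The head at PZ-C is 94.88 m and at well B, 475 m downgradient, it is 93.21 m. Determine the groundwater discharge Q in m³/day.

Cross-sectional area A = 967 × 15.1 = 14602 m².
Hydraulic gradient i = (94.88 − 93.21) / 475 = 1.67 / 475 = 0.003516.
Darcy's law: Q = K · A · i = 0.2930 × 14602 × 0.003516 = 15.04 m³/day.

15.0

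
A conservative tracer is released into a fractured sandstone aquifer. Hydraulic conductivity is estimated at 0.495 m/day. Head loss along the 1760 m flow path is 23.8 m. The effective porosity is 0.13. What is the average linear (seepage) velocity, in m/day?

0.0515

Hydraulic gradient i = Δh / L = 23.8 / 1760 = 0.01352.
Darcy flux q = K · i = 0.4950 × 0.01352 = 0.006694 m/day.
Seepage velocity v = q / n_e = 0.006694 / 0.13 = 0.05149 m/day.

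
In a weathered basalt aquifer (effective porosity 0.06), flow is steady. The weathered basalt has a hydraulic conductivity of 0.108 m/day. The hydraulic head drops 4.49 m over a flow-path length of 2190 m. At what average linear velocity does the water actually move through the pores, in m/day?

Hydraulic gradient i = Δh / L = 4.49 / 2190 = 0.002050.
Darcy flux q = K · i = 0.1080 × 0.002050 = 0.0002214 m/day.
Seepage velocity v = q / n_e = 0.0002214 / 0.06 = 0.003690 m/day.

0.00369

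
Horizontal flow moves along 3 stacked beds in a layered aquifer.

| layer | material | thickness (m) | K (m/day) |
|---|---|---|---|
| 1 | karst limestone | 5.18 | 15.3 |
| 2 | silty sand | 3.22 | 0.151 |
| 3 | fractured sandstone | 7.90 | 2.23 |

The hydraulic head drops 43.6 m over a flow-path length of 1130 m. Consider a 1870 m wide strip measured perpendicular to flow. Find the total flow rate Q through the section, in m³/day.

7020

Flow is parallel to layering, so each bed carries its own Darcy discharge and the transmissivities add.
Σ(K_i·b_i) = 15.3×5.18 + 0.151×3.22 + 2.23×7.90 = 97.36 m²/day.
Hydraulic gradient i = Δh / L = 43.6 / 1130 = 0.03858.
Q = Σ(K_i·b_i) · W · i = 97.36 × 1870 × 0.03858 = 7025 m³/day.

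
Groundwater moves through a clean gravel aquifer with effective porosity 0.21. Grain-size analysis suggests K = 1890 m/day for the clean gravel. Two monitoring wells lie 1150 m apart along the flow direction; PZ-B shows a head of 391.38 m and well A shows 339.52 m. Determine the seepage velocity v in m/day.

Hydraulic gradient i = (391.38 − 339.52) / 1150 = 51.86 / 1150 = 0.04510.
Darcy flux q = K · i = 1890 × 0.04510 = 85.23 m/day.
Seepage velocity v = q / n_e = 85.23 / 0.21 = 405.9 m/day.

406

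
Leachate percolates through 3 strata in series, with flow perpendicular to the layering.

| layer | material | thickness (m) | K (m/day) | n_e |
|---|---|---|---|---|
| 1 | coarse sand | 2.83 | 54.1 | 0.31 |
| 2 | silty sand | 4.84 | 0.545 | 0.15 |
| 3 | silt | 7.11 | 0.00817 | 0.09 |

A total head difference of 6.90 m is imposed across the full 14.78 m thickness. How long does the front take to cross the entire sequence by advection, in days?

With flow normal to the layers, continuity requires the same specific discharge q through every layer.
Σ(b_i/K_i) = 2.83/54.1 + 4.84/0.545 + 7.11/0.00817 = 879.2 d.
q = Δh / Σ(b_i/K_i) = 6.90 / 879.2 = 0.007848 m/day.
In each layer the seepage velocity is v_i = q/n_i, so the layer transit time is t_i = b_i·n_i / q:
  layer 1 (coarse sand): t_1 = 2.83 × 0.31 / 0.007848 = 111.8 d
  layer 2 (silty sand): t_2 = 4.84 × 0.15 / 0.007848 = 92.51 d
  layer 3 (silt): t_3 = 7.11 × 0.09 / 0.007848 = 81.54 d
Total t = Σ t_i = 285.8 days.

286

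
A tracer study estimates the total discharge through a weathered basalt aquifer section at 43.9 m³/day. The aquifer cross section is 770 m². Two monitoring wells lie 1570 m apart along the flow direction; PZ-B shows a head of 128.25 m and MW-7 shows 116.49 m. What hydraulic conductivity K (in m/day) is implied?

Hydraulic gradient i = (128.25 − 116.49) / 1570 = 11.76 / 1570 = 0.007490.
From Q = K·A·i, K = Q / (A·i) = 43.9 / (770.0 × 0.007490) = 7.611 m/day.

7.61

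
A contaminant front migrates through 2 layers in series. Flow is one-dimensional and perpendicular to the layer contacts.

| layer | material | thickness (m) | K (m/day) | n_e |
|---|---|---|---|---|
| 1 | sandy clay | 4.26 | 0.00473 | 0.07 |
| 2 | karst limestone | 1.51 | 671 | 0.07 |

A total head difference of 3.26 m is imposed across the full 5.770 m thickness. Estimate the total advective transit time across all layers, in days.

With flow normal to the layers, continuity requires the same specific discharge q through every layer.
Σ(b_i/K_i) = 4.26/0.00473 + 1.51/671 = 900.6 d.
q = Δh / Σ(b_i/K_i) = 3.26 / 900.6 = 0.003620 m/day.
In each layer the seepage velocity is v_i = q/n_i, so the layer transit time is t_i = b_i·n_i / q:
  layer 1 (sandy clay): t_1 = 4.26 × 0.07 / 0.003620 = 82.38 d
  layer 2 (karst limestone): t_2 = 1.51 × 0.07 / 0.003620 = 29.20 d
Total t = Σ t_i = 111.6 days.

112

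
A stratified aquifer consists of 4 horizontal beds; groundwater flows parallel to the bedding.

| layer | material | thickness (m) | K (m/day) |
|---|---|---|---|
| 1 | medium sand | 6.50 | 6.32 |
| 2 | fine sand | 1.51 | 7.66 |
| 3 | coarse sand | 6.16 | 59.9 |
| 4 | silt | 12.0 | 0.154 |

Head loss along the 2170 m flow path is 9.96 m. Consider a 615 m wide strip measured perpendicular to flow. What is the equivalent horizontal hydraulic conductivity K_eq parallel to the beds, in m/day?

Flow is parallel to layering, so each bed carries its own Darcy discharge and the transmissivities add.
Σ(K_i·b_i) = 6.32×6.50 + 7.66×1.51 + 59.9×6.16 + 0.154×12.0 = 423.5 m²/day.
Total thickness b = 26.17 m, so K_eq = Σ(K_i·b_i)/b = 16.18 m/day.

16.2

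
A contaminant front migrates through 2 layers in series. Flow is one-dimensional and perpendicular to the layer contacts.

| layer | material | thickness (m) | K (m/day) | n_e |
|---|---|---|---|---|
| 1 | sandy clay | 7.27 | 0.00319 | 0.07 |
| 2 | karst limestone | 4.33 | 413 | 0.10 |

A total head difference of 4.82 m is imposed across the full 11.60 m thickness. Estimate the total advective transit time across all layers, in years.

With flow normal to the layers, continuity requires the same specific discharge q through every layer.
Σ(b_i/K_i) = 7.27/0.00319 + 4.33/413 = 2279 d.
q = Δh / Σ(b_i/K_i) = 4.82 / 2279 = 0.002115 m/day.
In each layer the seepage velocity is v_i = q/n_i, so the layer transit time is t_i = b_i·n_i / q:
  layer 1 (sandy clay): t_1 = 7.27 × 0.07 / 0.002115 = 240.6 d
  layer 2 (karst limestone): t_2 = 4.33 × 0.10 / 0.002115 = 204.7 d
Total t = Σ t_i = 445.4 days = 1.219 years.

1.22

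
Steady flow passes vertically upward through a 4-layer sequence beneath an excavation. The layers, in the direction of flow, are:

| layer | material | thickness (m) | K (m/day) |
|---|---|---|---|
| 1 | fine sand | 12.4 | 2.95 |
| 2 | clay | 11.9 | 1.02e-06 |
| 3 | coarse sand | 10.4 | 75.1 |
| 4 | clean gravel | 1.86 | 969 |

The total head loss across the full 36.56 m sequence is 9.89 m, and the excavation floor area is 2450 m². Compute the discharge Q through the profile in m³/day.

0.00208

Flow is perpendicular to layering, so the layers act in series and the equivalent K is the thickness-weighted harmonic mean.
Total thickness L = 12.4 + 11.9 + 10.4 + 1.86 = 36.56 m.
Σ(b_i/K_i) = 12.4/2.95 + 11.9/1.02e-06 + 10.4/75.1 + 1.86/969 = 1.167e+07 d.
K_eq = L / Σ(b_i/K_i) = 36.56 / 1.167e+07 = 3.134e-06 m/day.
Q = K_eq · A · (Δh/L) = 3.134e-06 × 2450 × (9.89/36.56) = 0.002077 m³/day.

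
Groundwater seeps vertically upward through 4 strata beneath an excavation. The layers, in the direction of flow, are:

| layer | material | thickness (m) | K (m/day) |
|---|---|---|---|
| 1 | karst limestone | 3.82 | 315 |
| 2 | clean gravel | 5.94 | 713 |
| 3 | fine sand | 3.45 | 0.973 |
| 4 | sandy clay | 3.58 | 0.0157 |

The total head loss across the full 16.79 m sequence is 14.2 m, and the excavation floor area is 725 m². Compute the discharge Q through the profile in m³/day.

Flow is perpendicular to layering, so the layers act in series and the equivalent K is the thickness-weighted harmonic mean.
Total thickness L = 3.82 + 5.94 + 3.45 + 3.58 = 16.79 m.
Σ(b_i/K_i) = 3.82/315 + 5.94/713 + 3.45/0.973 + 3.58/0.0157 = 231.6 d.
K_eq = L / Σ(b_i/K_i) = 16.79 / 231.6 = 0.07250 m/day.
Q = K_eq · A · (Δh/L) = 0.07250 × 725 × (14.2/16.79) = 44.45 m³/day.

44.5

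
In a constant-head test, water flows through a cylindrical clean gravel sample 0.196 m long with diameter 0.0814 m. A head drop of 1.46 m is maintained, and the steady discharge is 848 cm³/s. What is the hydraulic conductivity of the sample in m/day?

Cross-sectional area A = π·(d/2)² = π × (0.0814/2)² = 0.005204 m².
Convert discharge: 848 cm³/s = 0.0008480 m³/s.
Darcy's law rearranged: K = Q·L / (A·Δh) = 0.0008480 × 0.196 / (0.005204 × 1.46) = 0.02188 m/s = 1890 m/day.

1890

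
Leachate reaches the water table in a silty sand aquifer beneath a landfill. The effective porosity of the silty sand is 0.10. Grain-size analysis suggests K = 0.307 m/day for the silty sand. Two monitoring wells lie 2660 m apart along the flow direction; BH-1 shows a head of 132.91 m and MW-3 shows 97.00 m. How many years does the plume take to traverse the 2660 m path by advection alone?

Hydraulic gradient i = (132.91 − 97.00) / 2660 = 35.91 / 2660 = 0.01350.
Darcy flux q = K · i = 0.3070 × 0.01350 = 0.004144 m/day.
Seepage velocity v = q / n_e = 0.004144 / 0.10 = 0.04144 m/day.
Travel time t = L / v = 2660 / 0.04144 = 64181 days = 175.7 years.

176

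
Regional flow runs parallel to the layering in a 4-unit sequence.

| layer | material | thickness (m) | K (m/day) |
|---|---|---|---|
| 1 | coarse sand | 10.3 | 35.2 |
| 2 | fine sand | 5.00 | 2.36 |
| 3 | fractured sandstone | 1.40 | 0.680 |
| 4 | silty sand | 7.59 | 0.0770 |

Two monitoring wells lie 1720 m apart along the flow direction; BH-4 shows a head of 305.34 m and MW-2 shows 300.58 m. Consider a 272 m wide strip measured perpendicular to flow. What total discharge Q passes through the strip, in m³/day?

Flow is parallel to layering, so each bed carries its own Darcy discharge and the transmissivities add.
Σ(K_i·b_i) = 35.2×10.3 + 2.36×5.00 + 0.680×1.40 + 0.0770×7.59 = 375.9 m²/day.
Hydraulic gradient i = (305.34 − 300.58) / 1720 = 4.76 / 1720 = 0.002767.
Q = Σ(K_i·b_i) · W · i = 375.9 × 272 × 0.002767 = 283.0 m³/day.

283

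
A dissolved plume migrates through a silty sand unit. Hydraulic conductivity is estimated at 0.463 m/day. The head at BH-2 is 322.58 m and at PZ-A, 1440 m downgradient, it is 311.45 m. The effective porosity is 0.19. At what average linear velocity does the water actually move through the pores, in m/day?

0.0188

Hydraulic gradient i = (322.58 − 311.45) / 1440 = 11.13 / 1440 = 0.007729.
Darcy flux q = K · i = 0.4630 × 0.007729 = 0.003579 m/day.
Seepage velocity v = q / n_e = 0.003579 / 0.19 = 0.01883 m/day.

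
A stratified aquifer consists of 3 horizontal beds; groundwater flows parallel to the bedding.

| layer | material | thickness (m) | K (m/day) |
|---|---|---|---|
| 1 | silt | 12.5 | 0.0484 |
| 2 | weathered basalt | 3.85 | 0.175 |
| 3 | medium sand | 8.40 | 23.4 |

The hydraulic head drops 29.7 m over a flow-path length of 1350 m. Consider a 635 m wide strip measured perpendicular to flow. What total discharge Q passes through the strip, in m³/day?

Flow is parallel to layering, so each bed carries its own Darcy discharge and the transmissivities add.
Σ(K_i·b_i) = 0.0484×12.5 + 0.175×3.85 + 23.4×8.40 = 197.8 m²/day.
Hydraulic gradient i = Δh / L = 29.7 / 1350 = 0.02200.
Q = Σ(K_i·b_i) · W · i = 197.8 × 635 × 0.02200 = 2764 m³/day.

2760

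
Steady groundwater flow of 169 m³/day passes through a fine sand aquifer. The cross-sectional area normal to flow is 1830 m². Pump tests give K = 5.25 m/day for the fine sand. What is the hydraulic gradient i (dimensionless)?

From Q = K·A·i, i = Q / (K·A) = 169 / (5.250 × 1830) = 0.01759.

0.0176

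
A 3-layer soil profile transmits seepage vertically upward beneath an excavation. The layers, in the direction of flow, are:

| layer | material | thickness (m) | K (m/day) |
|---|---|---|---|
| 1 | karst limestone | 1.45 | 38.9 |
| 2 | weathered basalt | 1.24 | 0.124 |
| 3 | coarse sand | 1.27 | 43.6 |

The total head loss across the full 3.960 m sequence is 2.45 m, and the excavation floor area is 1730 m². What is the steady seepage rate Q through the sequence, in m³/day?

Flow is perpendicular to layering, so the layers act in series and the equivalent K is the thickness-weighted harmonic mean.
Total thickness L = 1.45 + 1.24 + 1.27 = 3.960 m.
Σ(b_i/K_i) = 1.45/38.9 + 1.24/0.124 + 1.27/43.6 = 10.07 d.
K_eq = L / Σ(b_i/K_i) = 3.960 / 10.07 = 0.3934 m/day.
Q = K_eq · A · (Δh/L) = 0.3934 × 1730 × (2.45/3.960) = 421.1 m³/day.

421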